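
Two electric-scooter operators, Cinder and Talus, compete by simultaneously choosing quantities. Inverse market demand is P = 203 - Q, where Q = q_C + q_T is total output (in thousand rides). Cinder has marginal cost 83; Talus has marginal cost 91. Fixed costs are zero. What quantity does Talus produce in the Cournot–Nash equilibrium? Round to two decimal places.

34.67

Cinder's profit: π_C = (203 - Q)q_C - (83q_C). Setting ∂π_C/∂q_C = 0: 120 - 2q_C - (q_T) = 0.
Talus's first-order condition: 112 - 2q_T - (q_C) = 0.
So q_C = (120 - q_T)/2 and q_T = (112 - q_C)/2.
Solving the pair: q_C = 128/3, q_T = 104/3.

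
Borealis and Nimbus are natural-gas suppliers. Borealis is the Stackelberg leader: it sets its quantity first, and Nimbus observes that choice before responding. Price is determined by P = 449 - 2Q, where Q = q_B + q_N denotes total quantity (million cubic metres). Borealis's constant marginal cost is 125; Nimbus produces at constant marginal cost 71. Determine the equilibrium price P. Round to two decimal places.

Solve by backward induction. Given q_B, the follower Nimbus maximises π_N = (449 - 2q_B - 2q_N)q_N - 71q_N.
∂π_N/∂q_N = 378 - 2q_B - 4q_N = 0 gives the reaction function q_N = (378 - 2q_B)/4.
Borealis substitutes q_N(q_B) into its own profit: π_B = q_B(449 - 2q_B - (378 - 2q_B)/2) - 125q_B = (260 - q_B)q_B - 125q_B.
Leader FOC: 135 - 2q_B = 0, so q_B = 135/2.
Then q_N = (378 - 2·(135/2))/4 = 243/4.
Total output Q = 513/4, so price P = 449 - 2·(513/4) = 385/2.

192.50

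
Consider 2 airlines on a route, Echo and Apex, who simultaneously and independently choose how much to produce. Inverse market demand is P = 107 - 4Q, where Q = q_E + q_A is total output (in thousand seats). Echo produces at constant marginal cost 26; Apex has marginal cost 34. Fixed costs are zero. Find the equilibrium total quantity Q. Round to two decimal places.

Echo's profit: π_E = (107 - 4Q)q_E - (26q_E). Setting ∂π_E/∂q_E = 0: 81 - 8q_E - 4(q_A) = 0.
Apex's profit: π_A = (107 - 4Q)q_A - (34q_A). Setting ∂π_A/∂q_A = 0: 73 - 8q_A - 4(q_E) = 0.
Rearranging gives the reaction functions q_E = (81 - 4q_A)/8 and q_A = (73 - 4q_E)/8.
Substituting one into the other gives q_E = 89/12 and q_A = 65/12.
Total output Q = 89/12 + 65/12 = 77/6.

12.83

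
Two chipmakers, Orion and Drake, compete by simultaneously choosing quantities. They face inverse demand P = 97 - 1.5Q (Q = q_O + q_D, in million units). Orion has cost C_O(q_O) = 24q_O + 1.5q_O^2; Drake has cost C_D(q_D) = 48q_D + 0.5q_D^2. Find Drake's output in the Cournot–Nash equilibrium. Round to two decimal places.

Orion's profit: π_O = (97 - 1.5Q)q_O - (24q_O + (3/2)q_O²). Setting ∂π_O/∂q_O = 0: 73 - 6q_O - (3/2)(q_D) = 0.
Drake's first-order condition: 49 - 4q_D - (3/2)(q_O) = 0.
Rearranging gives the reaction functions q_O = (73 - (3/2)q_D)/6 and q_D = (49 - (3/2)q_O)/4.
Substituting one into the other gives q_O = 874/87 and q_D = 246/29.

8.48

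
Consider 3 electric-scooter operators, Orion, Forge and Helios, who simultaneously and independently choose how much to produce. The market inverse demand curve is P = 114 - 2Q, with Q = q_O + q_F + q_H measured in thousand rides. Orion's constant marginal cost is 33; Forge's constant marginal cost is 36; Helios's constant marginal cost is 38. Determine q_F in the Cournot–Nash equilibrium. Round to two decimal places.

9.63

Orion's profit: π_O = (114 - 2Q)q_O - (33q_O). Setting ∂π_O/∂q_O = 0: 81 - 4q_O - 2(q_F + q_H) = 0.
Forge's first-order condition: 78 - 4q_F - 2(q_O + q_H) = 0.
Helios's profit: π_H = (114 - 2Q)q_H - (38q_H). Setting ∂π_H/∂q_H = 0: 76 - 4q_H - 2(q_O + q_F) = 0.
Adding the 3 first-order conditions: 235 − 8Q = 0, so Q = 235/8.
Back-substituting: q_O = (81 − 235/4)/2 = 89/8, q_F = (78 − 235/4)/2 = 77/8, q_H = (76 − 235/4)/2 = 69/8.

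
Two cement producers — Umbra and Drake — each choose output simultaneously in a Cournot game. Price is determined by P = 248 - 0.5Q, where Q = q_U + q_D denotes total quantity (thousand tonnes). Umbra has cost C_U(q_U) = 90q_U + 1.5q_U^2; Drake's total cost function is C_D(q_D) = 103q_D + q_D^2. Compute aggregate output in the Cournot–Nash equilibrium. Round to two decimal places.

76.81

Umbra's profit: π_U = (248 - 0.5Q)q_U - (90q_U + (3/2)q_U²). Setting ∂π_U/∂q_U = 0: 158 - 4q_U - (1/2)(q_D) = 0.
Drake's first-order condition: 145 - 3q_D - (1/2)(q_U) = 0.
So q_U = (158 - (1/2)q_D)/4 and q_D = (145 - (1/2)q_U)/3.
Substituting one into the other gives q_U = 1606/47 and q_D = 42.6383.
Total output Q = 1606/47 + 42.6383 = 76.8085.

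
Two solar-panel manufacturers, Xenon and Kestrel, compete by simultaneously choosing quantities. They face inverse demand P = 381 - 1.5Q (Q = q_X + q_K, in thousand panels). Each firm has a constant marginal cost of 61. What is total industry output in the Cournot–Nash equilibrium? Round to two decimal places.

A representative firm's profit is π_i = q_i(381 - 1.5Q) - 61q_i.
Setting ∂π_i/∂q_i = 0 with rivals' quantities fixed: 320 - 3q_i - (3/2)q_j = 0.
With identical firms every q_j equals q_i, so q_j = q_i and 320 = (9/2)q_i, giving q_i = 640/9.
Total output Q = 640/9 + 640/9 = 1280/9.

142.22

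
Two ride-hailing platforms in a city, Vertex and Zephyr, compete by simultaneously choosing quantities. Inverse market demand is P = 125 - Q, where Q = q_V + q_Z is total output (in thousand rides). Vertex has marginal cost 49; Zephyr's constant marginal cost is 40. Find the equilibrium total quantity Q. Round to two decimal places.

53.67

Vertex's profit: π_V = (125 - Q)q_V - (49q_V). Setting ∂π_V/∂q_V = 0: 76 - 2q_V - (q_Z) = 0.
Zephyr's first-order condition: 85 - 2q_Z - (q_V) = 0.
Best responses: q_V = (76 - q_Z)/2, q_Z = (85 - q_V)/2.
Solving the pair: q_V = 67/3, q_Z = 94/3.
Total output Q = 67/3 + 94/3 = 161/3.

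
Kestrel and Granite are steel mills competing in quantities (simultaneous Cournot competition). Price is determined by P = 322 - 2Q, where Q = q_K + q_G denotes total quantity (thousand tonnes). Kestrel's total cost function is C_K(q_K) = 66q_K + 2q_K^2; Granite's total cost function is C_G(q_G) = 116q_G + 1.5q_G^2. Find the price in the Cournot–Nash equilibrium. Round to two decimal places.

Kestrel's profit: π_K = (322 - 2Q)q_K - (66q_K + 2q_K²). Setting ∂π_K/∂q_K = 0: 256 - 8q_K - 2(q_G) = 0.
Granite's profit: π_G = (322 - 2Q)q_G - (116q_G + (3/2)q_G²). Setting ∂π_G/∂q_G = 0: 206 - 7q_G - 2(q_K) = 0.
So q_K = (256 - 2q_G)/8 and q_G = (206 - 2q_K)/7.
Substituting one into the other gives q_K = 345/13 and q_G = 284/13.
Total output Q = 629/13, so price P = 322 - 2·(629/13) = 225.2308.

225.23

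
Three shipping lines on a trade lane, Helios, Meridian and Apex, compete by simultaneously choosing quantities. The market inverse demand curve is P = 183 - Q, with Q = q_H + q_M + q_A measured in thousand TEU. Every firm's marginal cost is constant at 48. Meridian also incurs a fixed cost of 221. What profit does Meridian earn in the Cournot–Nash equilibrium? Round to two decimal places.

918.06

A representative firm's profit is π_i = q_i(183 - Q) - 48q_i.
First-order condition (treating rivals' output as given): 135 - 2q_i - Σ_{j≠i} q_j = 0.
With identical firms every q_j equals q_i, so Σ_{j≠i} q_j = 2q_i and 135 = 4q_i, giving q_i = 135/4.
Price P = 183 - 405/4 = 327/4.
Meridian's profit: (327/4 - 48)·(135/4) - 221 = 918.0625.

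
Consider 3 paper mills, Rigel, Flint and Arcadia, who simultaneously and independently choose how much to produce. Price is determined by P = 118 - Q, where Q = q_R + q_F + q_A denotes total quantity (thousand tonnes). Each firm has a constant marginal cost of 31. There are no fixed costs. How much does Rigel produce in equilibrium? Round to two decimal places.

21.75

A representative firm's profit is π_i = q_i(118 - Q) - 31q_i.
Setting ∂π_i/∂q_i = 0 with rivals' quantities fixed: 87 - 2q_i - Σ_{j≠i} q_j = 0.
With identical firms every q_j equals q_i, so Σ_{j≠i} q_j = 2q_i and 87 = 4q_i, giving q_i = 87/4.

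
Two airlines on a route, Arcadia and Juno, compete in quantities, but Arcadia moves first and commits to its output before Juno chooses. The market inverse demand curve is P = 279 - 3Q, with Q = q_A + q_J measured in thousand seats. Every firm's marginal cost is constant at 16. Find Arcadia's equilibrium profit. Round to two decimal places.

2882.04

Solve by backward induction. Given q_A, the follower Juno maximises π_J = (279 - 3q_A - 3q_J)q_J - 16q_J.
Setting the follower's marginal profit to zero, 263 - 3q_A - 6q_J = 0, i.e. q_J = (263 - 3q_A)/6.
Arcadia substitutes q_J(q_A) into its own profit: π_A = q_A(279 - 3q_A - (263 - 3q_A)/2) - 16q_A = (295/2 - (3/2)q_A)q_A - 16q_A.
Leader FOC: 263/2 - 3q_A = 0, so q_A = 263/6.
Then q_J = (263 - 3·(263/6))/6 = 263/12.
Price P = 279 - 3·(263/4) = 327/4.
Arcadia's profit: (327/4 - 16)·(263/6) = 2882.0417.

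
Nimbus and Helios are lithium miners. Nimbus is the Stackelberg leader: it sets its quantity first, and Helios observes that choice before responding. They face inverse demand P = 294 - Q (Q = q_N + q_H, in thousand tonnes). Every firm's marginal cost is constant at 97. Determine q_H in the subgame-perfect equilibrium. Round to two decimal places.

Solve by backward induction. Given q_N, the follower Helios maximises π_H = (294 - q_N - q_H)q_H - 97q_H.
∂π_H/∂q_H = 197 - q_N - 2q_H = 0 gives the reaction function q_H = (197 - q_N)/2.
The leader anticipates this reaction. Substituting into P = 294 - Q gives P = 391/2 - (1/2)q_N, so π_N = (391/2 - (1/2)q_N)q_N - 97q_N.
The leader's first-order condition 197/2 - q_N = 0 yields q_N = 197/2.
Then q_H = (197 - 197/2)/2 = 197/4.

49.25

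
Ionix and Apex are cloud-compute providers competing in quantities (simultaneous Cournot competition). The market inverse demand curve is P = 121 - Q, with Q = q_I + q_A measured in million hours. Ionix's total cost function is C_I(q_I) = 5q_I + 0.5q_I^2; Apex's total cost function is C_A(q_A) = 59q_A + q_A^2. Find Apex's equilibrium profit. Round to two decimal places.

80.99

Ionix's profit: π_I = (121 - Q)q_I - (5q_I + (1/2)q_I²). Setting ∂π_I/∂q_I = 0: 116 - 3q_I - (q_A) = 0.
Apex's first-order condition: 62 - 4q_A - (q_I) = 0.
Rearranging gives the reaction functions q_I = (116 - q_A)/3 and q_A = (62 - q_I)/4.
Substituting one into the other gives q_I = 402/11 and q_A = 70/11.
Price P = 121 - 472/11 = 859/11.
Apex's profit: (859/11)·(70/11) - 59·(70/11) - (70/11)² = 80.9917.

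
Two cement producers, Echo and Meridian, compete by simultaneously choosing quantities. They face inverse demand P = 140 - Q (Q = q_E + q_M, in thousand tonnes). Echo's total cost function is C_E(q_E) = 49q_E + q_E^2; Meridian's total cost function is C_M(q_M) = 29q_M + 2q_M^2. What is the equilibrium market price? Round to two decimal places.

105.74

Echo's profit: π_E = (140 - Q)q_E - (49q_E + q_E²). Setting ∂π_E/∂q_E = 0: 91 - 4q_E - (q_M) = 0.
Meridian's profit: π_M = (140 - Q)q_M - (29q_M + 2q_M²). Setting ∂π_M/∂q_M = 0: 111 - 6q_M - (q_E) = 0.
Best responses: q_E = (91 - q_M)/4, q_M = (111 - q_E)/6.
Substituting one into the other gives q_E = 435/23 and q_M = 353/23.
Total output Q = 788/23, so price P = 140 - 788/23 = 105.7391.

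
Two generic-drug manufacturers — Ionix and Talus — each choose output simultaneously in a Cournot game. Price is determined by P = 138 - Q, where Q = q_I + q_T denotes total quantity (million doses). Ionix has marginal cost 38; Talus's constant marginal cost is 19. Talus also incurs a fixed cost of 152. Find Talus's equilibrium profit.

Ionix's profit: π_I = (138 - Q)q_I - (38q_I). Setting ∂π_I/∂q_I = 0: 100 - 2q_I - (q_T) = 0.
Talus's first-order condition: 119 - 2q_T - (q_I) = 0.
So q_I = (100 - q_T)/2 and q_T = (119 - q_I)/2.
Substituting one into the other gives q_I = 27 and q_T = 46.
Price P = 138 - 73 = 65.
Talus's profit: (65 - 19)·46 - 152 = 1964.

1964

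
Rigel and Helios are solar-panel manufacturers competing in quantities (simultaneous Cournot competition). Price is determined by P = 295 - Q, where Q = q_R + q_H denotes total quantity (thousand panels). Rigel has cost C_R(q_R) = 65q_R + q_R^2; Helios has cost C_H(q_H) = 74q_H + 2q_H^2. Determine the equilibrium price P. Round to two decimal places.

Rigel's profit: π_R = (295 - Q)q_R - (65q_R + q_R²). Setting ∂π_R/∂q_R = 0: 230 - 4q_R - (q_H) = 0.
Helios's first-order condition: 221 - 6q_H - (q_R) = 0.
Best responses: q_R = (230 - q_H)/4, q_H = (221 - q_R)/6.
Solving the pair: q_R = 1159/23, q_H = 654/23.
Total output Q = 1813/23, so price P = 295 - 1813/23 = 216.1739.

216.17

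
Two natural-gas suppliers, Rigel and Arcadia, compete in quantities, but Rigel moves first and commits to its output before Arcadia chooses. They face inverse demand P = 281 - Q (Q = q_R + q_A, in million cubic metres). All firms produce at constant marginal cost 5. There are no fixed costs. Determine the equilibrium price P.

74

Solve by backward induction. Given q_R, the follower Arcadia maximises π_A = (281 - q_R - q_A)q_A - 5q_A.
Setting the follower's marginal profit to zero, 276 - q_R - 2q_A = 0, i.e. q_A = (276 - q_R)/2.
Rigel substitutes q_A(q_R) into its own profit: π_R = q_R(281 - q_R - (276 - q_R)/2) - 5q_R = (143 - (1/2)q_R)q_R - 5q_R.
Leader FOC: 138 - q_R = 0, so q_R = 138.
Then q_A = (276 - 138)/2 = 69.
Total output Q = 207, so price P = 281 - 207 = 74.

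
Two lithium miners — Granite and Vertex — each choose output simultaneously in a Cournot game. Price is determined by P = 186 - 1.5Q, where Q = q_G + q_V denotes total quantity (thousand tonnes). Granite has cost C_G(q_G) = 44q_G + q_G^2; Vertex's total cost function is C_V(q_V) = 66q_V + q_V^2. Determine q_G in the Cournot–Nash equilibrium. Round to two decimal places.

Granite's profit: π_G = (186 - 1.5Q)q_G - (44q_G + q_G²). Setting ∂π_G/∂q_G = 0: 142 - 5q_G - (3/2)(q_V) = 0.
Vertex's profit: π_V = (186 - 1.5Q)q_V - (66q_V + q_V²). Setting ∂π_V/∂q_V = 0: 120 - 5q_V - (3/2)(q_G) = 0.
Best responses: q_G = (142 - (3/2)q_V)/5, q_V = (120 - (3/2)q_G)/5.
Solving the pair: q_G = 23.2967, q_V = 1548/91.

23.30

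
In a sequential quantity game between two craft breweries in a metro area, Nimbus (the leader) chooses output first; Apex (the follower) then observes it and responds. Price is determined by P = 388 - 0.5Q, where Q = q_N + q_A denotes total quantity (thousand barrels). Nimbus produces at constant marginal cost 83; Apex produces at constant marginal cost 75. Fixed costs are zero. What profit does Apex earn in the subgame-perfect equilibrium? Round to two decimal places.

Solve by backward induction. Given q_N, the follower Apex maximises π_A = (388 - (1/2)q_N - (1/2)q_A)q_A - 75q_A.
Setting the follower's marginal profit to zero, 313 - (1/2)q_N - q_A = 0, i.e. q_A = (313 - (1/2)q_N).
Nimbus substitutes q_A(q_N) into its own profit: π_N = q_N(388 - (1/2)q_N - (313 - (1/2)q_N)/2) - 83q_N = (463/2 - (1/4)q_N)q_N - 83q_N.
The leader's first-order condition 297/2 - (1/2)q_N = 0 yields q_N = 297.
Then q_A = (313 - (1/2)·297) = 329/2.
Price P = 388 - (1/2)·(923/2) = 629/4.
Apex's profit: (629/4 - 75)·(329/2) = 13530.1250.

13530.13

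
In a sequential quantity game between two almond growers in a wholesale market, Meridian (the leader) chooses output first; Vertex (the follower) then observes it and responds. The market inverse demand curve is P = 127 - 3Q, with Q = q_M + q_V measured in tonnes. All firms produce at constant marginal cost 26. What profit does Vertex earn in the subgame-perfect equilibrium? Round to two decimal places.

212.52

Solve by backward induction. Given q_M, the follower Vertex maximises π_V = (127 - 3q_M - 3q_V)q_V - 26q_V.
Setting the follower's marginal profit to zero, 101 - 3q_M - 6q_V = 0, i.e. q_V = (101 - 3q_M)/6.
The leader anticipates this reaction. Substituting into P = 127 - 3Q gives P = 153/2 - (3/2)q_M, so π_M = (153/2 - (3/2)q_M)q_M - 26q_M.
The leader's first-order condition 101/2 - 3q_M = 0 yields q_M = 101/6.
Then q_V = (101 - 3·(101/6))/6 = 101/12.
Price P = 127 - 3·(101/4) = 205/4.
Vertex's profit: (205/4 - 26)·(101/12) = 212.5208.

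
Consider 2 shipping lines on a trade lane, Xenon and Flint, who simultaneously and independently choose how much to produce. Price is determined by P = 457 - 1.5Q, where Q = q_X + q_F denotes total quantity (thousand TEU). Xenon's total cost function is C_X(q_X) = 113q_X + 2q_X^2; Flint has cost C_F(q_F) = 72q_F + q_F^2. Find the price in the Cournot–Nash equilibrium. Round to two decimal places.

304.87

Xenon's profit: π_X = (457 - 1.5Q)q_X - (113q_X + 2q_X²). Setting ∂π_X/∂q_X = 0: 344 - 7q_X - (3/2)(q_F) = 0.
Flint's first-order condition: 385 - 5q_F - (3/2)(q_X) = 0.
Rearranging gives the reaction functions q_X = (344 - (3/2)q_F)/7 and q_F = (385 - (3/2)q_X)/5.
Substituting one into the other gives q_X = 34.8855 and q_F = 66.5344.
Total output Q = 101.4198, so price P = 457 - (3/2)·101.4198 = 304.8702.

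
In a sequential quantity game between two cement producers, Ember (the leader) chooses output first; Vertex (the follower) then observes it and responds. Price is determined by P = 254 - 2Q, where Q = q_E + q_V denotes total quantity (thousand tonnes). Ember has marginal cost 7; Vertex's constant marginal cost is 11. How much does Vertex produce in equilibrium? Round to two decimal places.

Solve by backward induction. Given q_E, the follower Vertex maximises π_V = (254 - 2q_E - 2q_V)q_V - 11q_V.
∂π_V/∂q_V = 243 - 2q_E - 4q_V = 0 gives the reaction function q_V = (243 - 2q_E)/4.
Ember substitutes q_V(q_E) into its own profit: π_E = q_E(254 - 2q_E - (243 - 2q_E)/2) - 7q_E = (265/2 - q_E)q_E - 7q_E.
Maximising: ∂π_E/∂q_E = 251/2 - 2q_E = 0, giving q_E = 251/4.
Then q_V = (243 - 2·(251/4))/4 = 235/8.

29.38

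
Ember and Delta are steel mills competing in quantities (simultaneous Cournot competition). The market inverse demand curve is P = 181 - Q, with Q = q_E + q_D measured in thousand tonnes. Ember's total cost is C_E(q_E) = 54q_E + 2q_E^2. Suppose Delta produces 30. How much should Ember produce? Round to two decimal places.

With the rival's output fixed at 30, Ember's profit is π_E = (181 - 30 - q_E)q_E - (54q_E + 2q_E²) = (151 - q_E)q_E - (54q_E + 2q_E²).
∂π_E/∂q_E = 97 - 6q_E = 0, so q_E = 97/6.

16.17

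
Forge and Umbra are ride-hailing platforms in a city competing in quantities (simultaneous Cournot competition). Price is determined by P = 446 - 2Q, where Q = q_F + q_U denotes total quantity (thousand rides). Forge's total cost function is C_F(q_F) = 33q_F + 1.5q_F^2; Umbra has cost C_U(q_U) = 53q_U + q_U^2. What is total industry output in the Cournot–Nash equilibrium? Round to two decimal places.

Forge's profit: π_F = (446 - 2Q)q_F - (33q_F + (3/2)q_F²). Setting ∂π_F/∂q_F = 0: 413 - 7q_F - 2(q_U) = 0.
Umbra's profit: π_U = (446 - 2Q)q_U - (53q_U + q_U²). Setting ∂π_U/∂q_U = 0: 393 - 6q_U - 2(q_F) = 0.
Best responses: q_F = (413 - 2q_U)/7, q_U = (393 - 2q_F)/6.
Solving the pair: q_F = 846/19, q_U = 1925/38.
Total output Q = 846/19 + 1925/38 = 95.1842.

95.18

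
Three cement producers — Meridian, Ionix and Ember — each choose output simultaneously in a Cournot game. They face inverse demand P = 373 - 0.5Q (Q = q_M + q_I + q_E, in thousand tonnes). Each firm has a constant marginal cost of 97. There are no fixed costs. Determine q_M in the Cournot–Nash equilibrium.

138

A representative firm's profit is π_i = q_i(373 - 0.5Q) - 97q_i.
First-order condition (treating rivals' output as given): 276 - q_i - (1/2)·Σ_{j≠i} q_j = 0.
By symmetry each firm produces the same amount; substituting Σ_{j≠i} q_j = 2q_i yields q_i = 276/2 = 138.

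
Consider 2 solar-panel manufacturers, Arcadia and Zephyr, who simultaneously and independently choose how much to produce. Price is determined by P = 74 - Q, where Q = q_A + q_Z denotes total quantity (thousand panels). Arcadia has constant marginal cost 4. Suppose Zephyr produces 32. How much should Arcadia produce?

19

With the rival's output fixed at 32, Arcadia's profit is π_A = (74 - 32 - q_A)q_A - (4q_A) = (42 - q_A)q_A - (4q_A).
∂π_A/∂q_A = 38 - 2q_A = 0, so q_A = 19.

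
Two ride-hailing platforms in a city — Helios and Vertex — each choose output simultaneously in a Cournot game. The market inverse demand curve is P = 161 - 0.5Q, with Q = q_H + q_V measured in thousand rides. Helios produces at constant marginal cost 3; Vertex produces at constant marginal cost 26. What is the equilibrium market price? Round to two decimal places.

63.33

Helios's profit: π_H = (161 - 0.5Q)q_H - (3q_H). Setting ∂π_H/∂q_H = 0: 158 - q_H - (1/2)(q_V) = 0.
Vertex's profit: π_V = (161 - 0.5Q)q_V - (26q_V). Setting ∂π_V/∂q_V = 0: 135 - q_V - (1/2)(q_H) = 0.
So q_H = (158 - (1/2)q_V) and q_V = (135 - (1/2)q_H).
Solving the pair: q_H = 362/3, q_V = 224/3.
Total output Q = 586/3, so price P = 161 - (1/2)·(586/3) = 190/3.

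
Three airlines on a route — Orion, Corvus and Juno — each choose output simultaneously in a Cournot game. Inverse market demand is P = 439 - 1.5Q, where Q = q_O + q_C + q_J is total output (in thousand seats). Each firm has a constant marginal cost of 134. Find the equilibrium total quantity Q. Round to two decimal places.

152.50

A representative firm's profit is π_i = q_i(439 - 1.5Q) - 134q_i.
Setting ∂π_i/∂q_i = 0 with rivals' quantities fixed: 305 - 3q_i - (3/2)·Σ_{j≠i} q_j = 0.
By symmetry each firm produces the same amount; substituting Σ_{j≠i} q_j = 2q_i yields q_i = 305/6.
Total output Q = 305/6 + 305/6 + 305/6 = 305/2.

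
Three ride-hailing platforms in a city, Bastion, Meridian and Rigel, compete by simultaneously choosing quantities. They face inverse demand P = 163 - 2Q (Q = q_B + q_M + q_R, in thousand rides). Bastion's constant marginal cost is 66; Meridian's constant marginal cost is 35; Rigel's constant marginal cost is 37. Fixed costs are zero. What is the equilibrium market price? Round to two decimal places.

75.25

Bastion's profit: π_B = (163 - 2Q)q_B - (66q_B). Setting ∂π_B/∂q_B = 0: 97 - 4q_B - 2(q_M + q_R) = 0.
Meridian's first-order condition: 128 - 4q_M - 2(q_B + q_R) = 0.
Rigel's first-order condition: 126 - 4q_R - 2(q_B + q_M) = 0.
Adding the 3 first-order conditions: 351 − 8Q = 0, so Q = 351/8.
Back-substituting: q_B = (97 − 351/4)/2 = 37/8, q_M = (128 − 351/4)/2 = 161/8, q_R = (126 − 351/4)/2 = 153/8.
Total output Q = 351/8, so price P = 163 - 2·(351/8) = 301/4.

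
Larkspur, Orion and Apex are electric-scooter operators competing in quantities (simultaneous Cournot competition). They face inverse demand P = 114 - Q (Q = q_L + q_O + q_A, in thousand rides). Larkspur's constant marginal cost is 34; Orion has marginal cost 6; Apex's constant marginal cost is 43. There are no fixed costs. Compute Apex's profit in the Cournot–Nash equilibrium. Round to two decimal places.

Larkspur's profit: π_L = (114 - Q)q_L - (34q_L). Setting ∂π_L/∂q_L = 0: 80 - 2q_L - (q_O + q_A) = 0.
Orion's first-order condition: 108 - 2q_O - (q_L + q_A) = 0.
Apex's profit: π_A = (114 - Q)q_A - (43q_A). Setting ∂π_A/∂q_A = 0: 71 - 2q_A - (q_L + q_O) = 0.
Adding the 3 conditions: 259 − 2Q − 2Q = 0, i.e. Q = 259/4.
Back-substituting: q_L = (80 − 259/4) = 61/4, q_O = (108 − 259/4) = 173/4, q_A = (71 − 259/4) = 25/4.
Price P = 114 - 259/4 = 197/4.
Apex's profit: (197/4 - 43)·(25/4) = 625/16.

39.06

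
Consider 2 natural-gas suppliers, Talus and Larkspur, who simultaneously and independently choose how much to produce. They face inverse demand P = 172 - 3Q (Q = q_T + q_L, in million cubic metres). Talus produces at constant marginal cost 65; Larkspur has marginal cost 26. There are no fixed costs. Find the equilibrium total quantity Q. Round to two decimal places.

28.11

Talus's profit: π_T = (172 - 3Q)q_T - (65q_T). Setting ∂π_T/∂q_T = 0: 107 - 6q_T - 3(q_L) = 0.
Larkspur's first-order condition: 146 - 6q_L - 3(q_T) = 0.
Rearranging gives the reaction functions q_T = (107 - 3q_L)/6 and q_L = (146 - 3q_T)/6.
Solving the pair: q_T = 68/9, q_L = 185/9.
Total output Q = 68/9 + 185/9 = 253/9.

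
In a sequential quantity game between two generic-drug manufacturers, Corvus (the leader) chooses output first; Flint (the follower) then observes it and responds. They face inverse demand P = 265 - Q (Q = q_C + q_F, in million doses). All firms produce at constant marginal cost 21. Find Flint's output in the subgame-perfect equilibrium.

61

The follower Flint best-responds to any q_C: π_F = (265 - Q)q_F - 21q_F.
Setting the follower's marginal profit to zero, 244 - q_C - 2q_F = 0, i.e. q_F = (244 - q_C)/2.
The leader anticipates this reaction. Substituting into P = 265 - Q gives P = 143 - (1/2)q_C, so π_C = (143 - (1/2)q_C)q_C - 21q_C.
The leader's first-order condition 122 - q_C = 0 yields q_C = 122.
Then q_F = (244 - 122)/2 = 61.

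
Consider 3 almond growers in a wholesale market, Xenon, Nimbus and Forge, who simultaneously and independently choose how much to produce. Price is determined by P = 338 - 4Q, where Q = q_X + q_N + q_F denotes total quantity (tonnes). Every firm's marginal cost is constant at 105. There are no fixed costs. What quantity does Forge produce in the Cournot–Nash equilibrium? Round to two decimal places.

14.56

Each firm earns π_i = (338 - 4Q)q_i - 105q_i.
Setting ∂π_i/∂q_i = 0 with rivals' quantities fixed: 233 - 8q_i - 4·Σ_{j≠i} q_j = 0.
With identical firms every q_j equals q_i, so Σ_{j≠i} q_j = 2q_i and 233 = 16q_i, giving q_i = 233/16.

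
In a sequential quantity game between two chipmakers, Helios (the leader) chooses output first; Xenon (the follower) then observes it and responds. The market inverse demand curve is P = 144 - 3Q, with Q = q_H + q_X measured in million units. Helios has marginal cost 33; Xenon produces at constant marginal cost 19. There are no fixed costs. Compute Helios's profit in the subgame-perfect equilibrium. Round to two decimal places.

The follower Xenon best-responds to any q_H: π_X = (144 - 3Q)q_X - 19q_X.
Follower FOC: 125 - 3q_H - 6q_X = 0, so q_X(q_H) = (125 - 3q_H)/6.
Helios substitutes q_X(q_H) into its own profit: π_H = q_H(144 - 3q_H - (125 - 3q_H)/2) - 33q_H = (163/2 - (3/2)q_H)q_H - 33q_H.
The leader's first-order condition 97/2 - 3q_H = 0 yields q_H = 97/6.
Then q_X = (125 - 3·(97/6))/6 = 51/4.
Price P = 144 - 3·(347/12) = 229/4.
Helios's profit: (229/4 - 33)·(97/6) = 392.0417.

392.04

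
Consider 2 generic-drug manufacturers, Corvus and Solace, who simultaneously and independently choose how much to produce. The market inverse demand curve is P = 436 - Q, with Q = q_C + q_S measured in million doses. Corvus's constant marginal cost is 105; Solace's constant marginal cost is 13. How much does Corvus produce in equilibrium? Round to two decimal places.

Corvus's profit: π_C = (436 - Q)q_C - (105q_C). Setting ∂π_C/∂q_C = 0: 331 - 2q_C - (q_S) = 0.
Solace's profit: π_S = (436 - Q)q_S - (13q_S). Setting ∂π_S/∂q_S = 0: 423 - 2q_S - (q_C) = 0.
Rearranging gives the reaction functions q_C = (331 - q_S)/2 and q_S = (423 - q_C)/2.
Substituting one into the other gives q_C = 239/3 and q_S = 515/3.

79.67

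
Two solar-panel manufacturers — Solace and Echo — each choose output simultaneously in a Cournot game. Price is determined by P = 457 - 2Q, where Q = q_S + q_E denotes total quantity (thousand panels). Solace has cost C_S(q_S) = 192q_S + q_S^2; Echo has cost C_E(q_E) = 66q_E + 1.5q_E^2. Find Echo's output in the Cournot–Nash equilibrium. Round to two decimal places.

Solace's profit: π_S = (457 - 2Q)q_S - (192q_S + q_S²). Setting ∂π_S/∂q_S = 0: 265 - 6q_S - 2(q_E) = 0.
Echo's profit: π_E = (457 - 2Q)q_E - (66q_E + (3/2)q_E²). Setting ∂π_E/∂q_E = 0: 391 - 7q_E - 2(q_S) = 0.
Rearranging gives the reaction functions q_S = (265 - 2q_E)/6 and q_E = (391 - 2q_S)/7.
Solving the pair: q_S = 1073/38, q_E = 908/19.

47.79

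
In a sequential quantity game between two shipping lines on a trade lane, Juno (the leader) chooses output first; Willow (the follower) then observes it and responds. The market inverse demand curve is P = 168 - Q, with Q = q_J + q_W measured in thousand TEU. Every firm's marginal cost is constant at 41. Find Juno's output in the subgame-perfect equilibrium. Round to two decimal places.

Solve by backward induction. Given q_J, the follower Willow maximises π_W = (168 - q_J - q_W)q_W - 41q_W.
∂π_W/∂q_W = 127 - q_J - 2q_W = 0 gives the reaction function q_W = (127 - q_J)/2.
The leader anticipates this reaction. Substituting into P = 168 - Q gives P = 209/2 - (1/2)q_J, so π_J = (209/2 - (1/2)q_J)q_J - 41q_J.
Leader FOC: 127/2 - q_J = 0, so q_J = 127/2.
Then q_W = (127 - 127/2)/2 = 127/4.

63.50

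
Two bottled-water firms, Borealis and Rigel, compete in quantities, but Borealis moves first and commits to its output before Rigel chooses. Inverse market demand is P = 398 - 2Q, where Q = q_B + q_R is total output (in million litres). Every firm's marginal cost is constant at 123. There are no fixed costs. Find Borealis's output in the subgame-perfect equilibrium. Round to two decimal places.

68.75

Solve by backward induction. Given q_B, the follower Rigel maximises π_R = (398 - 2q_B - 2q_R)q_R - 123q_R.
Setting the follower's marginal profit to zero, 275 - 2q_B - 4q_R = 0, i.e. q_R = (275 - 2q_B)/4.
The leader anticipates this reaction. Substituting into P = 398 - 2Q gives P = 521/2 - q_B, so π_B = (521/2 - q_B)q_B - 123q_B.
Maximising: ∂π_B/∂q_B = 275/2 - 2q_B = 0, giving q_B = 275/4.
Then q_R = (275 - 2·(275/4))/4 = 275/8.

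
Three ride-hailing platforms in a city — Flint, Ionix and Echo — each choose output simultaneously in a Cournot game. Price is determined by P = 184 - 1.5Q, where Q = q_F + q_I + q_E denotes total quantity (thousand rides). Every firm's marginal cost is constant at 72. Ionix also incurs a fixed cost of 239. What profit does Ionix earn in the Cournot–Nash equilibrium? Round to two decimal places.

A representative firm's profit is π_i = q_i(184 - 1.5Q) - 72q_i.
First-order condition (treating rivals' output as given): 112 - 3q_i - (3/2)·Σ_{j≠i} q_j = 0.
With identical firms every q_j equals q_i, so Σ_{j≠i} q_j = 2q_i and 112 = 6q_i, giving q_i = 56/3.
Price P = 184 - (3/2)·56 = 100.
Ionix's profit: (100 - 72)·(56/3) - 239 = 851/3.

283.67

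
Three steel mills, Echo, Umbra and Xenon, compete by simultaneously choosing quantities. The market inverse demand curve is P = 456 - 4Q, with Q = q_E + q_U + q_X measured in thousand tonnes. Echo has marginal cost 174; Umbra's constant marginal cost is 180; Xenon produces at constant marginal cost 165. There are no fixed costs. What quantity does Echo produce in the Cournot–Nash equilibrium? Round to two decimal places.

17.44

Echo's profit: π_E = (456 - 4Q)q_E - (174q_E). Setting ∂π_E/∂q_E = 0: 282 - 8q_E - 4(q_U + q_X) = 0.
Umbra's first-order condition: 276 - 8q_U - 4(q_E + q_X) = 0.
Xenon's first-order condition: 291 - 8q_X - 4(q_E + q_U) = 0.
Summing all 3 equations gives 849 − 16Q = 0, hence Q = 849/16.
Back-substituting: q_E = (282 − 849/4)/4 = 279/16, q_U = (276 − 849/4)/4 = 255/16, q_X = (291 − 849/4)/4 = 315/16.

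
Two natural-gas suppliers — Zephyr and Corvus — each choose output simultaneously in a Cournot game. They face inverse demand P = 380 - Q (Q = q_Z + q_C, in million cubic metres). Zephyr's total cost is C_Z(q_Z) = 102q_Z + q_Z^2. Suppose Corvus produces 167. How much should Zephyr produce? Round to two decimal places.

27.75

With the rival's output fixed at 167, Zephyr's profit is π_Z = (380 - 167 - q_Z)q_Z - (102q_Z + q_Z²) = (213 - q_Z)q_Z - (102q_Z + q_Z²).
∂π_Z/∂q_Z = 111 - 4q_Z = 0, so q_Z = 111/4.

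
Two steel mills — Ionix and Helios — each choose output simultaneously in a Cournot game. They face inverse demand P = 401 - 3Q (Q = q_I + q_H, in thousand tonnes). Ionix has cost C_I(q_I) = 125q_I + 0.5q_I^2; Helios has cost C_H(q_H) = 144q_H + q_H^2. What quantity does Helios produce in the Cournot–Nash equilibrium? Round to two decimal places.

20.66

Ionix's profit: π_I = (401 - 3Q)q_I - (125q_I + (1/2)q_I²). Setting ∂π_I/∂q_I = 0: 276 - 7q_I - 3(q_H) = 0.
Helios's profit: π_H = (401 - 3Q)q_H - (144q_H + q_H²). Setting ∂π_H/∂q_H = 0: 257 - 8q_H - 3(q_I) = 0.
So q_I = (276 - 3q_H)/7 and q_H = (257 - 3q_I)/8.
Substituting one into the other gives q_I = 1437/47 and q_H = 971/47.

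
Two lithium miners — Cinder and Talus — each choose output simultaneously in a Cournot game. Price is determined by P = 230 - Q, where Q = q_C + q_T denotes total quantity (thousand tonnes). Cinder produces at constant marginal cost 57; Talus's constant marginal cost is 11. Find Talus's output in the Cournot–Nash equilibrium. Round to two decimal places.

Cinder's profit: π_C = (230 - Q)q_C - (57q_C). Setting ∂π_C/∂q_C = 0: 173 - 2q_C - (q_T) = 0.
Talus's first-order condition: 219 - 2q_T - (q_C) = 0.
So q_C = (173 - q_T)/2 and q_T = (219 - q_C)/2.
Substituting one into the other gives q_C = 127/3 and q_T = 265/3.

88.33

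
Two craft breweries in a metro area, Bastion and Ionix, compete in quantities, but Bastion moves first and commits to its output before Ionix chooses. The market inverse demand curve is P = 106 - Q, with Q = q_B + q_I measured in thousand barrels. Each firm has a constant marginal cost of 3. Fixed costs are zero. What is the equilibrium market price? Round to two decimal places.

28.75

The follower Ionix best-responds to any q_B: π_I = (106 - Q)q_I - 3q_I.
Follower FOC: 103 - q_B - 2q_I = 0, so q_I(q_B) = (103 - q_B)/2.
Bastion substitutes q_I(q_B) into its own profit: π_B = q_B(106 - q_B - (103 - q_B)/2) - 3q_B = (109/2 - (1/2)q_B)q_B - 3q_B.
Maximising: ∂π_B/∂q_B = 103/2 - q_B = 0, giving q_B = 103/2.
Then q_I = (103 - 103/2)/2 = 103/4.
Total output Q = 309/4, so price P = 106 - 309/4 = 115/4.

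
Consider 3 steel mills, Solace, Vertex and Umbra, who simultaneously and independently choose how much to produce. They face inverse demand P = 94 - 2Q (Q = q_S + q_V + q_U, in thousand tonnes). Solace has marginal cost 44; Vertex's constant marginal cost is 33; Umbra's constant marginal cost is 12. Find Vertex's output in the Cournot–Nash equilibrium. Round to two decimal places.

6.38

Solace's profit: π_S = (94 - 2Q)q_S - (44q_S). Setting ∂π_S/∂q_S = 0: 50 - 4q_S - 2(q_V + q_U) = 0.
Vertex's first-order condition: 61 - 4q_V - 2(q_S + q_U) = 0.
Umbra's profit: π_U = (94 - 2Q)q_U - (12q_U). Setting ∂π_U/∂q_U = 0: 82 - 4q_U - 2(q_S + q_V) = 0.
Summing all 3 equations gives 193 − 8Q = 0, hence Q = 193/8.
Back-substituting: q_S = (50 − 193/4)/2 = 7/8, q_V = (61 − 193/4)/2 = 51/8, q_U = (82 − 193/4)/2 = 135/8.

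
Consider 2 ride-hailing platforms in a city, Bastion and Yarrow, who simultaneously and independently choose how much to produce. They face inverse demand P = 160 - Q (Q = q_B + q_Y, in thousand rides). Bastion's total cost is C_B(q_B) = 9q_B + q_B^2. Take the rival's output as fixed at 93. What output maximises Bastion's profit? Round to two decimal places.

With the rival's output fixed at 93, Bastion's profit is π_B = (160 - 93 - q_B)q_B - (9q_B + q_B²) = (67 - q_B)q_B - (9q_B + q_B²).
∂π_B/∂q_B = 58 - 4q_B = 0, so q_B = 29/2.

14.50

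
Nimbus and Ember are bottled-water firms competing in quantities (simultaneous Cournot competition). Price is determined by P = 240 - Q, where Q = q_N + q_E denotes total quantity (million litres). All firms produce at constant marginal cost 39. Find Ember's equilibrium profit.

Each firm earns π_i = (240 - Q)q_i - 39q_i.
Setting ∂π_i/∂q_i = 0 with rivals' quantities fixed: 201 - 2q_i - q_j = 0.
With identical firms every q_j equals q_i, so q_j = q_i and 201 = 3q_i, giving q_i = 67.
Price P = 240 - 134 = 106.
Ember's profit: (106 - 39)·67 = 4489.

4489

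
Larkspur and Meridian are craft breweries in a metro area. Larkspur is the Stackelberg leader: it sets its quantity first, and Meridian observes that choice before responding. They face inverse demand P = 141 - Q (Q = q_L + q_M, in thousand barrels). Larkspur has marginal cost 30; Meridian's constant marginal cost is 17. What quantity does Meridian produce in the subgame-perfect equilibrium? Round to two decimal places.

The follower Meridian best-responds to any q_L: π_M = (141 - Q)q_M - 17q_M.
Follower FOC: 124 - q_L - 2q_M = 0, so q_M(q_L) = (124 - q_L)/2.
Larkspur substitutes q_M(q_L) into its own profit: π_L = q_L(141 - q_L - (124 - q_L)/2) - 30q_L = (79 - (1/2)q_L)q_L - 30q_L.
The leader's first-order condition 49 - q_L = 0 yields q_L = 49.
Then q_M = (124 - 49)/2 = 75/2.

37.50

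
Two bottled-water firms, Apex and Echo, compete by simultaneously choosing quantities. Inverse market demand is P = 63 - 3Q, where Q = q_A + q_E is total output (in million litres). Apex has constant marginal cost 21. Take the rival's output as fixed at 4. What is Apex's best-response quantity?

5

With the rival's output fixed at 4, Apex's profit is π_A = (63 - 3·4 - 3q_A)q_A - (21q_A) = (51 - 3q_A)q_A - (21q_A).
∂π_A/∂q_A = 30 - 6q_A = 0, so q_A = 5.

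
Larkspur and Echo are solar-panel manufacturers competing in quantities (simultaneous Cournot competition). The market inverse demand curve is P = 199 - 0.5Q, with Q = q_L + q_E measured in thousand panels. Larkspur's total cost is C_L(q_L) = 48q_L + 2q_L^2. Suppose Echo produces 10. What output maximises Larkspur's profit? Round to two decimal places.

With the rival's output fixed at 10, Larkspur's profit is π_L = (199 - (1/2)·10 - (1/2)q_L)q_L - (48q_L + 2q_L²) = (194 - (1/2)q_L)q_L - (48q_L + 2q_L²).
∂π_L/∂q_L = 146 - 5q_L = 0, so q_L = 146/5.

29.20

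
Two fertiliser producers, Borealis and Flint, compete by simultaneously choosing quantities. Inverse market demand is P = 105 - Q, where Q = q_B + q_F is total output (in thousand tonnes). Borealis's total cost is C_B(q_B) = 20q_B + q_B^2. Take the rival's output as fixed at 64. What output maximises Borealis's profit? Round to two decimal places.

5.25

With the rival's output fixed at 64, Borealis's profit is π_B = (105 - 64 - q_B)q_B - (20q_B + q_B²) = (41 - q_B)q_B - (20q_B + q_B²).
∂π_B/∂q_B = 21 - 4q_B = 0, so q_B = 21/4.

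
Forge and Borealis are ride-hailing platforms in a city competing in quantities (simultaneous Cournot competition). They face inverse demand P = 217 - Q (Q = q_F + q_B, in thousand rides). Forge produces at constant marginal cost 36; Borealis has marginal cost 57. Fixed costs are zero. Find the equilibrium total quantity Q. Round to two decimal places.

Forge's profit: π_F = (217 - Q)q_F - (36q_F). Setting ∂π_F/∂q_F = 0: 181 - 2q_F - (q_B) = 0.
Borealis's profit: π_B = (217 - Q)q_B - (57q_B). Setting ∂π_B/∂q_B = 0: 160 - 2q_B - (q_F) = 0.
Rearranging gives the reaction functions q_F = (181 - q_B)/2 and q_B = (160 - q_F)/2.
Substituting one into the other gives q_F = 202/3 and q_B = 139/3.
Total output Q = 202/3 + 139/3 = 341/3.

113.67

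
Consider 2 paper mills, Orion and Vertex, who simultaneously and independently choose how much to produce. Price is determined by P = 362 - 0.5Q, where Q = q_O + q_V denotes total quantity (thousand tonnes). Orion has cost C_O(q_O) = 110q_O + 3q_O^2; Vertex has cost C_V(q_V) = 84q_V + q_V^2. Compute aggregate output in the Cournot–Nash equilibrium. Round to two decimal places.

Orion's profit: π_O = (362 - 0.5Q)q_O - (110q_O + 3q_O²). Setting ∂π_O/∂q_O = 0: 252 - 7q_O - (1/2)(q_V) = 0.
Vertex's profit: π_V = (362 - 0.5Q)q_V - (84q_V + q_V²). Setting ∂π_V/∂q_V = 0: 278 - 3q_V - (1/2)(q_O) = 0.
Best responses: q_O = (252 - (1/2)q_V)/7, q_V = (278 - (1/2)q_O)/3.
Solving the pair: q_O = 29.7349, q_V = 87.7108.
Total output Q = 29.7349 + 87.7108 = 117.4458.

117.45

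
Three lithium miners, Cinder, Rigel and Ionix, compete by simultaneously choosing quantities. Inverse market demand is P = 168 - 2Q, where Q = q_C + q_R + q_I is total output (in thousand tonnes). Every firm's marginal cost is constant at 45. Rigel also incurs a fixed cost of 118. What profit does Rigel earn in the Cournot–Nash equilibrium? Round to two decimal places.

Each firm earns π_i = (168 - 2Q)q_i - 45q_i.
Setting ∂π_i/∂q_i = 0 with rivals' quantities fixed: 123 - 4q_i - 2·Σ_{j≠i} q_j = 0.
By symmetry each firm produces the same amount; substituting Σ_{j≠i} q_j = 2q_i yields q_i = 123/8.
Price P = 168 - 2·(369/8) = 303/4.
Rigel's profit: (303/4 - 45)·(123/8) - 118 = 354.7813.

354.78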